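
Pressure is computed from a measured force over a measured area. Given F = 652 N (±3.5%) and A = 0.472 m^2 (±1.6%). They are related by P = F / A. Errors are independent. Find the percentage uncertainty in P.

Each factor contributes (exponent × relative error)² to (δP/P)²:
  (1·δF/F)² = (1×0.0350)² = 0.00123;  (-1·δA/A)² = (-1×0.0160)² = 0.000256
δP/P = √(0.00148) = 0.0385

3.85%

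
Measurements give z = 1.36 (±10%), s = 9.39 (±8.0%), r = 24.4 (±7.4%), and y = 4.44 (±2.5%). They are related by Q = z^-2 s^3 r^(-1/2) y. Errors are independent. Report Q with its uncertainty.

402 ± 127

Each factor contributes (exponent × relative error)² to (δQ/Q)²:
  (-2·δz/z)² = (-2×0.100)² = 0.0400;  (3·δs/s)² = (3×0.0800)² = 0.0576;  (−½·δr/r)² = (-0.5×0.0740)² = 0.00137;  (1·δy/y)² = (1×0.0250)² = 0.000625
δQ/Q = √(0.0996) = 0.316
Q = 402, so δQ = 0.316 × 402 = 127.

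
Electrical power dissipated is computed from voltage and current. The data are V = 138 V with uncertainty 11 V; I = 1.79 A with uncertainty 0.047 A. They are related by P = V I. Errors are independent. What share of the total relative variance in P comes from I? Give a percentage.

9.79%

(δP/P)² = (1·δV/V)² + (1·δI/I)²
  V term: (1×0.0797)² = 0.00635
  I term: (1×0.0263)² = 0.000689
Total = 0.00704. Share from I = 0.000689/0.00704 = 0.0979.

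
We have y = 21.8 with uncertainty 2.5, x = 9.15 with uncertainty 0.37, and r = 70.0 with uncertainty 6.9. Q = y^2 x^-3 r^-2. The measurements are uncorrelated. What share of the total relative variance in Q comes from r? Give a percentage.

(δQ/Q)² = (2·δy/y)² + (-3·δx/x)² + (-2·δr/r)²
  y term: (2×0.115)² = 0.0526
  x term: (-3×0.0404)² = 0.0147
  r term: (-2×0.0986)² = 0.0389
Total = 0.106. Share from r = 0.0389/0.106 = 0.366.

36.6%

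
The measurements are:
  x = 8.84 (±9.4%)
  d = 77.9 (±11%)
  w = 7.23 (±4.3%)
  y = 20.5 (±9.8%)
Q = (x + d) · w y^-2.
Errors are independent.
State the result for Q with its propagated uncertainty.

1.49 ± 0.334

Let u = x + d = 86.7. δu = √(δx² + δd²) = √(0.690 + 73.4) = 8.61, so δu/u = 0.0993.
Q is then a monomial in u, w, y:
δQ/Q = √((δu/u)² + (1·δw/w)² + (-2·δy/y)²) = √(0.00985 + 0.00185 + 0.0384) = 0.224
Q = 1.49, so δQ = 0.224 × 1.49 = 0.334.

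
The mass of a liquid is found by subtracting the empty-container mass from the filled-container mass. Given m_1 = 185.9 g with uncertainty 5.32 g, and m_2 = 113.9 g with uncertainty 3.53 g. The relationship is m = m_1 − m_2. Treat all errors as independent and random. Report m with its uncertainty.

Sums and differences: (δm)² = Σ (cᵢ δxᵢ)².
  (δm_1)² = 28.3;  (δm_2)² = 12.5
δm = √(40.8) = 6.38 g
m = 72.00 g.

72.00 ± 6.38 g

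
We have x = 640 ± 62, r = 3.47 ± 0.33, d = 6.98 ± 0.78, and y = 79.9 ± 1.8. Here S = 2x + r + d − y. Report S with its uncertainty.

1210 ± 124

Each term contributes (cᵢ δxᵢ)² to (δS)²:
  (2·δx)² = 15400;  (δr)² = 0.109;  (δd)² = 0.608;  (δy)² = 3.24
δS = √(15400) = 124
S = 1210.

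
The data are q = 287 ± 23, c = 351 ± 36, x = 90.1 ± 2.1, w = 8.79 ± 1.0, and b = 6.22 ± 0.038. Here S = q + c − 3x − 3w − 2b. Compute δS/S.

Absolute uncertainties add in quadrature for a linear combination:
  (δq)² = 529;  (δc)² = 1300;  (3·δx)² = 39.7;  (3·δw)² = 9.00;  (2·δb)² = 0.00578
δS = √(1870) = 43.3
S = 329, so δS/S = 43.3/329 = 0.132.

0.132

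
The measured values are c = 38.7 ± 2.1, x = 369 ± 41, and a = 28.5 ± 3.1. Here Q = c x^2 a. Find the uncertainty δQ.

3.8e+07

Products/powers → add relative errors in quadrature, weighted by exponent:
  (1·δc/c)² = (1×0.0543)² = 0.00294;  (2·δx/x)² = (2×0.111)² = 0.0494;  (1·δa/a)² = (1×0.109)² = 0.0118
δQ/Q = √(0.0642) = 0.253
Q = 1.5e+08, so δQ = 0.253 × 1.5e+08 = 3.8e+07.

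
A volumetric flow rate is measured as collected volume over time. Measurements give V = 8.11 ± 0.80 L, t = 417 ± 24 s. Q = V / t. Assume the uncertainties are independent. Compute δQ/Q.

0.114

Relative error in a monomial: (δQ/Q)² = Σ (nᵢ · δxᵢ/xᵢ)².
  (1·δV/V)² = (1×0.0986)² = 0.00973;  (-1·δt/t)² = (-1×0.0576)² = 0.00331
δQ/Q = √(0.0130) = 0.114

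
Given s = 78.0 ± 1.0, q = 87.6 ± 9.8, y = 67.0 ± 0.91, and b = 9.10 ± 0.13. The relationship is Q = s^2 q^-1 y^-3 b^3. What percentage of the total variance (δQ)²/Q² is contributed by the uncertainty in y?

9.96%

(δQ/Q)² = (2·δs/s)² + (-1·δq/q)² + (-3·δy/y)² + (3·δb/b)²
  s term: (2×0.0128)² = 0.000657
  q term: (-1×0.112)² = 0.0125
  y term: (-3×0.0136)² = 0.00166
  b term: (3×0.0143)² = 0.00184
Total = 0.0167. Share from y = 0.00166/0.0167 = 0.0996.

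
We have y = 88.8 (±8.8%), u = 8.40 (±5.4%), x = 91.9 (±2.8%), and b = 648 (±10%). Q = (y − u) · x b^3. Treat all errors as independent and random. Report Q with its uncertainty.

(2.01 ± 0.637) × 10^12

Let w = y − u = 80.4. δw = √(δy² + δu²) = √(61.1 + 0.206) = 7.83, so δw/w = 0.0974.
Q is then a monomial in w, x, b:
δQ/Q = √((δw/w)² + (1·δx/x)² + (3·δb/b)²) = √(0.00948 + 0.000784 + 0.0900) = 0.317
Q = 2.01e+12, so δQ = 0.317 × 2.01e+12 = 6.37e+11.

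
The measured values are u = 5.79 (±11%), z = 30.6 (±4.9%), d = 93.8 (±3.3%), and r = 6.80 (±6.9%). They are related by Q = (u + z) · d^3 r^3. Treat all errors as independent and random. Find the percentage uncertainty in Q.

Let w = u + z = 36.4. δw = √(δu² + δz²) = √(0.406 + 2.25) = 1.63, so δw/w = 0.0448.
Q is then a monomial in w, d, r:
δQ/Q = √((δw/w)² + (3·δd/d)² + (3·δr/r)²) = √(0.00200 + 0.00980 + 0.0428) = 0.234

23.4%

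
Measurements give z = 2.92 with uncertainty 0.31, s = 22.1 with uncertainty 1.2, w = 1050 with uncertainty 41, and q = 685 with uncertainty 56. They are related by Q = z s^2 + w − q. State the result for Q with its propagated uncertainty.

1790 ± 227

Let p = z·s^2 = 1430. δp/p = √((1·δz/z)² + (2·δs/s)²) = √(0.0113 + 0.0118) = 0.152, so δp = 217.
Q = p + w − q: δQ = √(δp² + δw² + δq²) = √(46900 + 1680 + 3140) = 227
Q = 1790.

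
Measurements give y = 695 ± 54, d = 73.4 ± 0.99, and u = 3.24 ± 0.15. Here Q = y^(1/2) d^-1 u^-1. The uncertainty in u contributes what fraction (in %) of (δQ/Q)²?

(δQ/Q)² = (½·δy/y)² + (-1·δd/d)² + (-1·δu/u)²
  y term: (0.5×0.0777)² = 0.00151
  d term: (-1×0.0135)² = 0.000182
  u term: (-1×0.0463)² = 0.00214
Total = 0.00383. Share from u = 0.00214/0.00383 = 0.559.

55.9%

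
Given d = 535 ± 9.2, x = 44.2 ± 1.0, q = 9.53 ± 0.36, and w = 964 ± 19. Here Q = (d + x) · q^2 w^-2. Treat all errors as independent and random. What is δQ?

Let u = d + x = 579. δu = √(δd² + δx²) = √(84.6 + 1.00) = 9.25, so δu/u = 0.0160.
Q is then a monomial in u, q, w:
δQ/Q = √((δu/u)² + (2·δq/q)² + (-2·δw/w)²) = √(0.000255 + 0.00571 + 0.00155) = 0.0867
Q = 0.0566, so δQ = 0.0867 × 0.0566 = 0.00491.

0.00491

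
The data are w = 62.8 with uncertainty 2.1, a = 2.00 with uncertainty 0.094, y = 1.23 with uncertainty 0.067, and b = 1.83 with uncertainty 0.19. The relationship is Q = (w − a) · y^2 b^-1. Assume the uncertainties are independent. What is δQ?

Let u = w − a = 60.8. δu = √(δw² + δa²) = √(4.41 + 0.00884) = 2.10, so δu/u = 0.0346.
Q is then a monomial in u, y, b:
δQ/Q = √((δu/u)² + (2·δy/y)² + (-1·δb/b)²) = √(0.00120 + 0.0119 + 0.0108) = 0.154
Q = 50.3, so δQ = 0.154 × 50.3 = 7.76.

7.76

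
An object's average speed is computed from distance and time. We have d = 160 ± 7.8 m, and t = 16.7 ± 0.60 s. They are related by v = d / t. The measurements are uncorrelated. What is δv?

0.580 m/s

Products/powers → add relative errors in quadrature, weighted by exponent:
  (1·δd/d)² = (1×0.0488)² = 0.00238;  (-1·δt/t)² = (-1×0.0359)² = 0.00129
δv/v = √(0.00367) = 0.0606
v = 9.58 m/s, so δv = 0.0606 × 9.58 = 0.580 m/s.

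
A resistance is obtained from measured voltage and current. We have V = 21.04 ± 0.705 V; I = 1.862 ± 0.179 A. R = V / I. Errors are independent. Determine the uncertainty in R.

1.15 Ω

Since R is a product/quotient, work with relative uncertainties:
  (1·δV/V)² = (1×0.0335)² = 0.00112;  (-1·δI/I)² = (-1×0.0961)² = 0.00924
δR/R = √(0.0104) = 0.102
R = 11.30 Ω, so δR = 0.102 × 11.30 = 1.15 Ω.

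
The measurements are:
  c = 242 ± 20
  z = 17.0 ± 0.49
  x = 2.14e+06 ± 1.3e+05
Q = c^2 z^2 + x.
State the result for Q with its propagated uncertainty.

(1.91 ± 0.297) × 10^7

Let p = c^2·z^2 = 1.69e+07. δp/p = √((2·δc/c)² + (2·δz/z)²) = √(0.0273 + 0.00332) = 0.175, so δp = 2.96e+06.
Q = p + x: δQ = √(δp² + δx²) = √(8.78e+12 + 1.69e+10) = 2.97e+06
Q = 1.91e+07.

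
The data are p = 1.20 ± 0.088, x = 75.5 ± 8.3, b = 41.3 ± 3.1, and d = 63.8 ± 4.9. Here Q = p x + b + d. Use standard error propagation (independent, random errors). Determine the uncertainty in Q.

13.3

Let w = p·x = 90.6. δw/w = √((1·δp/p)² + (1·δx/x)²) = √(0.00538 + 0.0121) = 0.132, so δw = 12.0.
Q = w + b + d: δQ = √(δw² + δb² + δd²) = √(143 + 9.61 + 24.0) = 13.3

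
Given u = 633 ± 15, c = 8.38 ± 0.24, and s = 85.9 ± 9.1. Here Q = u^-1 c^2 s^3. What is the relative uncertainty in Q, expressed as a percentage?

For a monomial Q ∝ u^-1, c^2, s^3, fractional errors add in quadrature:
  (-1·δu/u)² = (-1×0.0237)² = 0.000562;  (2·δc/c)² = (2×0.0286)² = 0.00328;  (3·δs/s)² = (3×0.106)² = 0.101
δQ/Q = √(0.105) = 0.324

32.4%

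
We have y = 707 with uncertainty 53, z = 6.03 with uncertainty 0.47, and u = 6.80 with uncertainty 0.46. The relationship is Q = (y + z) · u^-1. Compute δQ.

Let w = y + z = 713. δw = √(δy² + δz²) = √(2810 + 0.221) = 53.0, so δw/w = 0.0743.
Q is then a monomial in w, u:
δQ/Q = √((δw/w)² + (-1·δu/u)²) = √(0.00553 + 0.00458) = 0.101
Q = 105, so δQ = 0.101 × 105 = 10.5.

10.5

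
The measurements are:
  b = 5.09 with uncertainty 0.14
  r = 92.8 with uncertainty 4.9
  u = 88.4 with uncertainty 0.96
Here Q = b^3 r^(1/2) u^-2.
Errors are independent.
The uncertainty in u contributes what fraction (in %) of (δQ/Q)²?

5.91%

(δQ/Q)² = (3·δb/b)² + (½·δr/r)² + (-2·δu/u)²
  b term: (3×0.0275)² = 0.00681
  r term: (0.5×0.0528)² = 0.000697
  u term: (-2×0.0109)² = 0.000472
Total = 0.00798. Share from u = 0.000472/0.00798 = 0.0591.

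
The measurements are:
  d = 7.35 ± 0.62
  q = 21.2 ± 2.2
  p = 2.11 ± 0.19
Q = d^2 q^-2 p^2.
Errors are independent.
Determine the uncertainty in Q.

0.173

Relative error in a monomial: (δQ/Q)² = Σ (nᵢ · δxᵢ/xᵢ)².
  (2·δd/d)² = (2×0.0844)² = 0.0285;  (-2·δq/q)² = (-2×0.104)² = 0.0431;  (2·δp/p)² = (2×0.0900)² = 0.0324
δQ/Q = √(0.104) = 0.322
Q = 0.535, so δQ = 0.322 × 0.535 = 0.173.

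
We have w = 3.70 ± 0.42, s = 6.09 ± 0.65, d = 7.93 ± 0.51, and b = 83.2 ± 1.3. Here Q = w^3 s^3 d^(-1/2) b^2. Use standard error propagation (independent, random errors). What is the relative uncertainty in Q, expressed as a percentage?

47.0%

Products/powers → add relative errors in quadrature, weighted by exponent:
  (3·δw/w)² = (3×0.114)² = 0.116;  (3·δs/s)² = (3×0.107)² = 0.103;  (−½·δd/d)² = (-0.5×0.0643)² = 0.00103;  (2·δb/b)² = (2×0.0156)² = 0.000977
δQ/Q = √(0.221) = 0.470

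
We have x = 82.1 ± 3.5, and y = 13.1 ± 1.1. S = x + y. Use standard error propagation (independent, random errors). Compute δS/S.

0.0385

For a sum/difference, combine absolute errors in quadrature:
  (δx)² = 12.2;  (δy)² = 1.21
δS = √(13.5) = 3.67
S = 95.2, so δS/S = 3.67/95.2 = 0.0385.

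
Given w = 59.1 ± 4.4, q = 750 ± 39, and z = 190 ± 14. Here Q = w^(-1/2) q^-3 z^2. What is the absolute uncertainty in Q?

Products/powers → add relative errors in quadrature, weighted by exponent:
  (−½·δw/w)² = (-0.5×0.0745)² = 0.00139;  (-3·δq/q)² = (-3×0.0520)² = 0.0243;  (2·δz/z)² = (2×0.0737)² = 0.0217
δQ/Q = √(0.0474) = 0.218
Q = 1.11e-05, so δQ = 0.218 × 1.11e-05 = 2.42e-06.

2.42e-06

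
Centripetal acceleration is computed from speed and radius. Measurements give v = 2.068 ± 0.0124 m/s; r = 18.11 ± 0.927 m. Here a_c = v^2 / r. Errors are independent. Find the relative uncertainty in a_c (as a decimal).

0.0526

Since a_c is a product/quotient, work with relative uncertainties:
  (2·δv/v)² = (2×0.00600)² = 0.000144;  (-1·δr/r)² = (-1×0.0512)² = 0.00262
δa_c/a_c = √(0.00276) = 0.0526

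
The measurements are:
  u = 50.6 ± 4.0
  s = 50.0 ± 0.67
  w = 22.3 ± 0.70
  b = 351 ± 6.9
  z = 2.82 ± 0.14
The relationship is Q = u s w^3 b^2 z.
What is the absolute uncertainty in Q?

Each factor contributes (exponent × relative error)² to (δQ/Q)²:
  (1·δu/u)² = (1×0.0791)² = 0.00625;  (1·δs/s)² = (1×0.0134)² = 0.000180;  (3·δw/w)² = (3×0.0314)² = 0.00887;  (2·δb/b)² = (2×0.0197)² = 0.00155;  (1·δz/z)² = (1×0.0496)² = 0.00246
δQ/Q = √(0.0193) = 0.139
Q = 9.75e+12, so δQ = 0.139 × 9.75e+12 = 1.35e+12.

1.35e+12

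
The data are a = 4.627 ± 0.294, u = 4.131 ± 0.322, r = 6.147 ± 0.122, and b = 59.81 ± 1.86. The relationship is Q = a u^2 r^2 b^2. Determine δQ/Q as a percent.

Products/powers → add relative errors in quadrature, weighted by exponent:
  (1·δa/a)² = (1×0.0635)² = 0.00404;  (2·δu/u)² = (2×0.0779)² = 0.0243;  (2·δr/r)² = (2×0.0198)² = 0.00158;  (2·δb/b)² = (2×0.0311)² = 0.00387
δQ/Q = √(0.0338) = 0.184

18.4%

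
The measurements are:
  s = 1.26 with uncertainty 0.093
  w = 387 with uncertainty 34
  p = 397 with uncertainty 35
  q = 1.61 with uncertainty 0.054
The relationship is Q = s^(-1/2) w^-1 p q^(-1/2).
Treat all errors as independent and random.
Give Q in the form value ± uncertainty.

0.720 ± 0.0943

Q is a product of powers, so relative uncertainties combine in quadrature:
  (−½·δs/s)² = (-0.5×0.0738)² = 0.00136;  (-1·δw/w)² = (-1×0.0879)² = 0.00772;  (1·δp/p)² = (1×0.0882)² = 0.00777;  (−½·δq/q)² = (-0.5×0.0335)² = 0.000281
δQ/Q = √(0.0171) = 0.131
Q = 0.720, so δQ = 0.131 × 0.720 = 0.0943.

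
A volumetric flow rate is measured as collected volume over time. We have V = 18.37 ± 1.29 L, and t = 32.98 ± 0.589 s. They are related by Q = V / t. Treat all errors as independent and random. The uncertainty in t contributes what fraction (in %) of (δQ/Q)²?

6.08%

(δQ/Q)² = (1·δV/V)² + (-1·δt/t)²
  V term: (1×0.0702)² = 0.00493
  t term: (-1×0.0179)² = 0.000319
Total = 0.00525. Share from t = 0.000319/0.00525 = 0.0608.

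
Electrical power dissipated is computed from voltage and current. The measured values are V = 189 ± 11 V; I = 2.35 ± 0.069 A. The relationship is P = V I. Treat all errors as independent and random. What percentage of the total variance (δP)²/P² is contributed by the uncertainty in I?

20.3%

(δP/P)² = (1·δV/V)² + (1·δI/I)²
  V term: (1×0.0582)² = 0.00339
  I term: (1×0.0294)² = 0.000862
Total = 0.00425. Share from I = 0.000862/0.00425 = 0.203.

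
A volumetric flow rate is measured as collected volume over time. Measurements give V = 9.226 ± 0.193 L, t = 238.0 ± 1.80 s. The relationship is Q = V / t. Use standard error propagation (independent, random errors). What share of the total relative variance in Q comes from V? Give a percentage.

88.4%

(δQ/Q)² = (1·δV/V)² + (-1·δt/t)²
  V term: (1×0.0209)² = 0.000438
  t term: (-1×0.00756)² = 5.72e-05
Total = 0.000495. Share from V = 0.000438/0.000495 = 0.884.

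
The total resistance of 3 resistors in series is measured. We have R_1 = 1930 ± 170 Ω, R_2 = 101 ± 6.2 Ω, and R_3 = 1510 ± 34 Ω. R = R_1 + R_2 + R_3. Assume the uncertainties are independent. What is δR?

173 Ω

Absolute uncertainties add in quadrature for a linear combination:
  (δR_1)² = 28900;  (δR_2)² = 38.4;  (δR_3)² = 1160
δR = √(30100) = 173 Ω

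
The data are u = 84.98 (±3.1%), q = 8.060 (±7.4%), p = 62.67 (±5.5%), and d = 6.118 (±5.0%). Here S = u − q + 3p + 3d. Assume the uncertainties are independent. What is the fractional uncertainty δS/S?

S is a linear combination, so absolute uncertainties add in quadrature:
  (δu)² = 6.94;  (δq)² = 0.356;  (3·δp)² = 107;  (3·δd)² = 0.842
δS = √(115) = 10.7
S = 283.3, so δS/S = 10.7/283.3 = 0.0379.

0.0379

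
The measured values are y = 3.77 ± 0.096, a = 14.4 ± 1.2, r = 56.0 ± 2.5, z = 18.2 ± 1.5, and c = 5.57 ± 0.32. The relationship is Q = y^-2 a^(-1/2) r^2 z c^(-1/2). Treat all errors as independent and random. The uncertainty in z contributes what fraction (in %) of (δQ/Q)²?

(δQ/Q)² = (-2·δy/y)² + (−½·δa/a)² + (2·δr/r)² + (1·δz/z)² + (−½·δc/c)²
  y term: (-2×0.0255)² = 0.00259
  a term: (-0.5×0.0833)² = 0.00174
  r term: (2×0.0446)² = 0.00797
  z term: (1×0.0824)² = 0.00679
  c term: (-0.5×0.0575)² = 0.000825
Total = 0.0199. Share from z = 0.00679/0.0199 = 0.341.

34.1%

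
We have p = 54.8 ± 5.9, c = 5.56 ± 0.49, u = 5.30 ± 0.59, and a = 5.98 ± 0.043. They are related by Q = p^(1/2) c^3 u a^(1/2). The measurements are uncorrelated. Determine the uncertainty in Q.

4810

Since Q is a product/quotient, work with relative uncertainties:
  (½·δp/p)² = (0.5×0.108)² = 0.00290;  (3·δc/c)² = (3×0.0881)² = 0.0699;  (1·δu/u)² = (1×0.111)² = 0.0124;  (½·δa/a)² = (0.5×0.00719)² = 1.29e-05
δQ/Q = √(0.0852) = 0.292
Q = 16500, so δQ = 0.292 × 16500 = 4810.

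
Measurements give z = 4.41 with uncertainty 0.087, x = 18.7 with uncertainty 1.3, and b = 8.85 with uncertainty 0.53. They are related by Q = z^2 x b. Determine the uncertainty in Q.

321

Since Q is a product/quotient, work with relative uncertainties:
  (2·δz/z)² = (2×0.0197)² = 0.00156;  (1·δx/x)² = (1×0.0695)² = 0.00483;  (1·δb/b)² = (1×0.0599)² = 0.00359
δQ/Q = √(0.00998) = 0.0999
Q = 3220, so δQ = 0.0999 × 3220 = 321.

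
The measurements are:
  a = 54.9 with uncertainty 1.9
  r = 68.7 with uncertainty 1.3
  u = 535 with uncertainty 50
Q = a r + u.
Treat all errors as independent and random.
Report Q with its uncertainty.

4310 ± 157

Let p = a·r = 3770. δp/p = √((1·δa/a)² + (1·δr/r)²) = √(0.00120 + 0.000358) = 0.0394, so δp = 149.
Q = p + u: δQ = √(δp² + δu²) = √(22100 + 2500) = 157
Q = 4310.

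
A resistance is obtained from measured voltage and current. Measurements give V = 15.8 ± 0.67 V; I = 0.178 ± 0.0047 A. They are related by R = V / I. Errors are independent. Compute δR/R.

For a monomial R ∝ V, I^-1, fractional errors add in quadrature:
  (1·δV/V)² = (1×0.0424)² = 0.00180;  (-1·δI/I)² = (-1×0.0264)² = 0.000697
δR/R = √(0.00250) = 0.0500

0.0500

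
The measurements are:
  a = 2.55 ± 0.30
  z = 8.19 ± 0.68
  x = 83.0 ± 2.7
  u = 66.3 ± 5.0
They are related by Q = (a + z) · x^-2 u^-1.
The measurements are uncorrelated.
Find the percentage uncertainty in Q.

12.1%

Let w = a + z = 10.7. δw = √(δa² + δz²) = √(0.0900 + 0.462) = 0.743, so δw/w = 0.0692.
Q is then a monomial in w, x, u:
δQ/Q = √((δw/w)² + (-2·δx/x)² + (-1·δu/u)²) = √(0.00479 + 0.00423 + 0.00569) = 0.121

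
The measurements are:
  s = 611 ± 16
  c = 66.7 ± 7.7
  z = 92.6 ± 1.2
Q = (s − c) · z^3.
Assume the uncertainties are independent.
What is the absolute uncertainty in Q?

Let u = s − c = 544. δu = √(δs² + δc²) = √(256 + 59.3) = 17.8, so δu/u = 0.0326.
Q is then a monomial in u, z:
δQ/Q = √((δu/u)² + (3·δz/z)²) = √(0.00106 + 0.00151) = 0.0508
Q = 4.32e+08, so δQ = 0.0508 × 4.32e+08 = 2.19e+07.

2.19e+07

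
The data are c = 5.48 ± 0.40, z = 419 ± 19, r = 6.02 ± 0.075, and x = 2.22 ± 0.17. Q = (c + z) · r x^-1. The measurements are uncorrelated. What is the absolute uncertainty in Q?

103

Let u = c + z = 424. δu = √(δc² + δz²) = √(0.160 + 361) = 19.0, so δu/u = 0.0448.
Q is then a monomial in u, r, x:
δQ/Q = √((δu/u)² + (1·δr/r)² + (-1·δx/x)²) = √(0.00200 + 0.000155 + 0.00586) = 0.0896
Q = 1150, so δQ = 0.0896 × 1150 = 103.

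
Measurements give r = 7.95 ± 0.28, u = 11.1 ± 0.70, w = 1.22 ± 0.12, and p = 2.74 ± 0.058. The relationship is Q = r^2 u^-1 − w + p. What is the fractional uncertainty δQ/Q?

0.0769

Let h = r^2·u^-1 = 5.69. δh/h = √((2·δr/r)² + (-1·δu/u)²) = √(0.00496 + 0.00398) = 0.0945, so δh = 0.538.
Q = h − w + p: δQ = √(δh² + δw² + δp²) = √(0.290 + 0.0144 + 0.00336) = 0.555
Q = 7.21, so δQ/Q = 0.555/7.21 = 0.0769.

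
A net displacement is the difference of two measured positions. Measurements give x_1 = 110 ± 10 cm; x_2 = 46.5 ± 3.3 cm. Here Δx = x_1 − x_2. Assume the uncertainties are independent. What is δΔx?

10.5 cm

Each term contributes (cᵢ δxᵢ)² to (δΔx)²:
  (δx_1)² = 100;  (δx_2)² = 10.9
δΔx = √(111) = 10.5 cm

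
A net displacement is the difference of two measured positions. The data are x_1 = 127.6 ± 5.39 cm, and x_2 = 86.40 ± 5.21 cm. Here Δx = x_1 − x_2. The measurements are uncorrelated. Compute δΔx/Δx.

For a sum/difference, combine absolute errors in quadrature:
  (δx_1)² = 29.1;  (δx_2)² = 27.1
δΔx = √(56.2) = 7.50 cm
Δx = 41.20 cm, so δΔx/Δx = 7.50/41.20 = 0.182.

0.182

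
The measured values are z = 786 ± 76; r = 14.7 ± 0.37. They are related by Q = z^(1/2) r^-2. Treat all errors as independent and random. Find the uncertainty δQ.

0.00906

Products/powers → add relative errors in quadrature, weighted by exponent:
  (½·δz/z)² = (0.5×0.0967)² = 0.00234;  (-2·δr/r)² = (-2×0.0252)² = 0.00253
δQ/Q = √(0.00487) = 0.0698
Q = 0.130, so δQ = 0.0698 × 0.130 = 0.00906.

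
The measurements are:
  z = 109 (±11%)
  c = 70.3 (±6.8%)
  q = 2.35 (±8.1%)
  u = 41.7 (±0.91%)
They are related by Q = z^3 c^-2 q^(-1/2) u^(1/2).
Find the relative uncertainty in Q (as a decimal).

Since Q is a product/quotient, work with relative uncertainties:
  (3·δz/z)² = (3×0.110)² = 0.109;  (-2·δc/c)² = (-2×0.0680)² = 0.0185;  (−½·δq/q)² = (-0.5×0.0810)² = 0.00164;  (½·δu/u)² = (0.5×0.00910)² = 2.07e-05
δQ/Q = √(0.129) = 0.359

0.359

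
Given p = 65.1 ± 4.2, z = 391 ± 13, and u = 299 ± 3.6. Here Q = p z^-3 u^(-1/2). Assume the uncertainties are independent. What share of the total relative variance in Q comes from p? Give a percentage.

(δQ/Q)² = (1·δp/p)² + (-3·δz/z)² + (−½·δu/u)²
  p term: (1×0.0645)² = 0.00416
  z term: (-3×0.0332)² = 0.00995
  u term: (-0.5×0.0120)² = 3.62e-05
Total = 0.0141. Share from p = 0.00416/0.0141 = 0.294.

29.4%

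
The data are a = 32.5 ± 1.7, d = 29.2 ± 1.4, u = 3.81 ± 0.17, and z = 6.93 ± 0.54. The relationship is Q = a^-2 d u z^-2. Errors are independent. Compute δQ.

Relative error in a monomial: (δQ/Q)² = Σ (nᵢ · δxᵢ/xᵢ)².
  (-2·δa/a)² = (-2×0.0523)² = 0.0109;  (1·δd/d)² = (1×0.0479)² = 0.00230;  (1·δu/u)² = (1×0.0446)² = 0.00199;  (-2·δz/z)² = (-2×0.0779)² = 0.0243
δQ/Q = √(0.0395) = 0.199
Q = 0.00219, so δQ = 0.199 × 0.00219 = 0.000436.

0.000436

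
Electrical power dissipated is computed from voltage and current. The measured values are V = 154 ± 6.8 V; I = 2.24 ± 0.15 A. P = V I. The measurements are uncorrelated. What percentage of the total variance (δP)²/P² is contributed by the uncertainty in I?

(δP/P)² = (1·δV/V)² + (1·δI/I)²
  V term: (1×0.0442)² = 0.00195
  I term: (1×0.0670)² = 0.00448
Total = 0.00643. Share from I = 0.00448/0.00643 = 0.697.

69.7%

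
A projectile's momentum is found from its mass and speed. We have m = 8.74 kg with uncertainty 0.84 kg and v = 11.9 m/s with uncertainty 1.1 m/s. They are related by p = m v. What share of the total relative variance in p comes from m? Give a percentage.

51.9%

(δp/p)² = (1·δm/m)² + (1·δv/v)²
  m term: (1×0.0961)² = 0.00924
  v term: (1×0.0924)² = 0.00854
Total = 0.0178. Share from m = 0.00924/0.0178 = 0.519.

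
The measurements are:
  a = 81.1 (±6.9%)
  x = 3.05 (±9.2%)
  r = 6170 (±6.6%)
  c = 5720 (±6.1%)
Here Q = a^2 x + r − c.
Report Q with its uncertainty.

20500 ± 3370

Let p = a^2·x = 20100. δp/p = √((2·δa/a)² + (1·δx/x)²) = √(0.0190 + 0.00846) = 0.166, so δp = 3330.
Q = p + r − c: δQ = √(δp² + δr² + δc²) = √(1.11e+07 + 1.66e+05 + 1.22e+05) = 3370
Q = 20500.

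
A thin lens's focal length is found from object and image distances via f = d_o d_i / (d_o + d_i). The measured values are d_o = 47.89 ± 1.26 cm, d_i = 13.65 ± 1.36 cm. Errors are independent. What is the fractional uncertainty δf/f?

0.0778

∂f/∂d_o = (d_i/(d_o+d_i))² = 0.0492;  ∂f/∂d_i = (d_o/(d_o+d_i))² = 0.606
δf = √((∂f/∂d_o · δd_o)² + (∂f/∂d_i · δd_i)²) = √(0.00384 + 0.678) = 0.826 cm
f = 10.62 cm, so δf/f = 0.826/10.62 = 0.0778.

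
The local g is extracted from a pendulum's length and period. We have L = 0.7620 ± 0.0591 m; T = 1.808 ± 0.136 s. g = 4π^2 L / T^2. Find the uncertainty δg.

1.56 m/s^2

Relative error in a monomial: (δg/g)² = Σ (nᵢ · δxᵢ/xᵢ)².
  (1·δL/L)² = (1×0.0776)² = 0.00602;  (-2·δT/T)² = (-2×0.0752)² = 0.0226
δg/g = √(0.0286) = 0.169
g = 9.203 m/s^2, so δg = 0.169 × 9.203 = 1.56 m/s^2.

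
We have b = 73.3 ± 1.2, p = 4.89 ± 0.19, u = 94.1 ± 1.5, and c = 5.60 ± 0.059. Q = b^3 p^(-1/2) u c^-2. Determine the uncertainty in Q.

31600

Since Q is a product/quotient, work with relative uncertainties:
  (3·δb/b)² = (3×0.0164)² = 0.00241;  (−½·δp/p)² = (-0.5×0.0389)² = 0.000377;  (1·δu/u)² = (1×0.0159)² = 0.000254;  (-2·δc/c)² = (-2×0.0105)² = 0.000444
δQ/Q = √(0.00349) = 0.0591
Q = 5.34e+05, so δQ = 0.0591 × 5.34e+05 = 31600.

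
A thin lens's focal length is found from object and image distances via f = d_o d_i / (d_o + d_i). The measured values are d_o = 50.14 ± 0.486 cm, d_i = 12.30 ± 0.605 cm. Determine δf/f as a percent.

3.95%

∂f/∂d_o = (d_i/(d_o+d_i))² = 0.0388;  ∂f/∂d_i = (d_o/(d_o+d_i))² = 0.645
δf = √((∂f/∂d_o · δd_o)² + (∂f/∂d_i · δd_i)²) = √(0.000356 + 0.152) = 0.391 cm
f = 9.877 cm, so δf/f = 0.391/9.877 = 0.0395.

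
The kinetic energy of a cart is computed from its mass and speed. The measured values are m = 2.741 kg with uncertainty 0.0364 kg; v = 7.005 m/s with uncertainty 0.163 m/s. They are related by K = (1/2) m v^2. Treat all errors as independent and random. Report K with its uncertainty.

67.25 ± 3.25 J

For a monomial K ∝ m, v^2, fractional errors add in quadrature:
  (1·δm/m)² = (1×0.0133)² = 0.000176;  (2·δv/v)² = (2×0.0233)² = 0.00217
δK/K = √(0.00234) = 0.0484
K = 67.25 J, so δK = 0.0484 × 67.25 = 3.25 J.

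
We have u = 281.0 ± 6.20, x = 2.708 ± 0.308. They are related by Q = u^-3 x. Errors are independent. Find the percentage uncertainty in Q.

Products/powers → add relative errors in quadrature, weighted by exponent:
  (-3·δu/u)² = (-3×0.0221)² = 0.00438;  (1·δx/x)² = (1×0.114)² = 0.0129
δQ/Q = √(0.0173) = 0.132

13.2%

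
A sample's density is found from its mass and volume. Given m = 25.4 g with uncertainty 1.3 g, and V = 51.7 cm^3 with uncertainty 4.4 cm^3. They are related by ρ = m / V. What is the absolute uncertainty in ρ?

0.0488 g/cm^3

Since ρ is a product/quotient, work with relative uncertainties:
  (1·δm/m)² = (1×0.0512)² = 0.00262;  (-1·δV/V)² = (-1×0.0851)² = 0.00724
δρ/ρ = √(0.00986) = 0.0993
ρ = 0.491 g/cm^3, so δρ = 0.0993 × 0.491 = 0.0488 g/cm^3.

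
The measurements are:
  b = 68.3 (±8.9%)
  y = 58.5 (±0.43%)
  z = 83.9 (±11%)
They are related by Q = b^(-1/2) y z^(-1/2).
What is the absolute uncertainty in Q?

For a monomial Q ∝ b^(-1/2), y, z^(-1/2), fractional errors add in quadrature:
  (−½·δb/b)² = (-0.5×0.0890)² = 0.00198;  (1·δy/y)² = (1×0.00430)² = 1.85e-05;  (−½·δz/z)² = (-0.5×0.110)² = 0.00302
δQ/Q = √(0.00502) = 0.0709
Q = 0.773, so δQ = 0.0709 × 0.773 = 0.0548.

0.0548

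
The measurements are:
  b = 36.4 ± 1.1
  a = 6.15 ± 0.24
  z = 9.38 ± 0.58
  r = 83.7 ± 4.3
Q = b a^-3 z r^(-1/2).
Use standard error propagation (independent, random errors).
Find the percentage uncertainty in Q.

13.8%

Q is a product of powers, so relative uncertainties combine in quadrature:
  (1·δb/b)² = (1×0.0302)² = 0.000913;  (-3·δa/a)² = (-3×0.0390)² = 0.0137;  (1·δz/z)² = (1×0.0618)² = 0.00382;  (−½·δr/r)² = (-0.5×0.0514)² = 0.000660
δQ/Q = √(0.0191) = 0.138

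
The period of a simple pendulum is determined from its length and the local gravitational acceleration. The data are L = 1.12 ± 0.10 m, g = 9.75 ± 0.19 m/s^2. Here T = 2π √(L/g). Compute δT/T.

0.0457

Each factor contributes (exponent × relative error)² to (δT/T)²:
  (½·δL/L)² = (0.5×0.0893)² = 0.00199;  (−½·δg/g)² = (-0.5×0.0195)² = 9.49e-05
δT/T = √(0.00209) = 0.0457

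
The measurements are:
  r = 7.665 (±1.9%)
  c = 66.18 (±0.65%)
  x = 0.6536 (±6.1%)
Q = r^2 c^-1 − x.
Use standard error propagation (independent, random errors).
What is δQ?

0.0525

Let p = r^2·c^-1 = 0.8878. δp/p = √((2·δr/r)² + (-1·δc/c)²) = √(0.00144 + 4.23e-05) = 0.0386, so δp = 0.0342.
Q = p − x: δQ = √(δp² + δx²) = √(0.00117 + 0.00159) = 0.0525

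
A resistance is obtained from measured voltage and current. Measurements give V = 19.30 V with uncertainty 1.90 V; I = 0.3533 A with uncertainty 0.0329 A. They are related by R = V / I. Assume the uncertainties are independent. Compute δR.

Relative error in a monomial: (δR/R)² = Σ (nᵢ · δxᵢ/xᵢ)².
  (1·δV/V)² = (1×0.0984)² = 0.00969;  (-1·δI/I)² = (-1×0.0931)² = 0.00867
δR/R = √(0.0184) = 0.136
R = 54.63 Ω, so δR = 0.136 × 54.63 = 7.40 Ω.

7.40 Ω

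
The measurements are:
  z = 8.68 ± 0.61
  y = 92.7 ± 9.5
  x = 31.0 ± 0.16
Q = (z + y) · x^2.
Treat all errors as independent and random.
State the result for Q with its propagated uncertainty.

97400 ± 9200

Let u = z + y = 101. δu = √(δz² + δy²) = √(0.372 + 90.2) = 9.52, so δu/u = 0.0939.
Q is then a monomial in u, x:
δQ/Q = √((δu/u)² + (2·δx/x)²) = √(0.00882 + 0.000107) = 0.0945
Q = 97400, so δQ = 0.0945 × 97400 = 9200.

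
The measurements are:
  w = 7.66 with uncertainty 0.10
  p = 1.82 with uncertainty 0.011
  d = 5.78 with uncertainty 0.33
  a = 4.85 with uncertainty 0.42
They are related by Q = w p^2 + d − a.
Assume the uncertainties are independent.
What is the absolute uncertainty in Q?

0.699

Let h = w·p^2 = 25.4. δh/h = √((1·δw/w)² + (2·δp/p)²) = √(0.000170 + 0.000146) = 0.0178, so δh = 0.451.
Q = h + d − a: δQ = √(δh² + δd² + δa²) = √(0.204 + 0.109 + 0.176) = 0.699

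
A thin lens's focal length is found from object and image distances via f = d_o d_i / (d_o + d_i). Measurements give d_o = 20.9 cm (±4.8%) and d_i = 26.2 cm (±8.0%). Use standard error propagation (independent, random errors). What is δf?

∂f/∂d_o = (d_i/(d_o+d_i))² = 0.309;  ∂f/∂d_i = (d_o/(d_o+d_i))² = 0.197
δf = √((∂f/∂d_o · δd_o)² + (∂f/∂d_i · δd_i)²) = √(0.0964 + 0.170) = 0.516 cm

0.516 cm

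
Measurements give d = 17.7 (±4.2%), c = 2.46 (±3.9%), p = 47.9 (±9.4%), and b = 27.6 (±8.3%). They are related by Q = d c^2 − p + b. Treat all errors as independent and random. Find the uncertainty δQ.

Let w = d·c^2 = 107. δw/w = √((1·δd/d)² + (2·δc/c)²) = √(0.00176 + 0.00608) = 0.0886, so δw = 9.49.
Q = w − p + b: δQ = √(δw² + δp² + δb²) = √(90.0 + 20.3 + 5.25) = 10.8

10.8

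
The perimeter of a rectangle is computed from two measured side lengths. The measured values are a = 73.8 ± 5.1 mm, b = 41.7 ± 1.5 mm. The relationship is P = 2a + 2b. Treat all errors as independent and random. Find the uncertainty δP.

Each term contributes (cᵢ δxᵢ)² to (δP)²:
  (2·δa)² = 104;  (2·δb)² = 9.00
δP = √(113) = 10.6 mm

10.6 mm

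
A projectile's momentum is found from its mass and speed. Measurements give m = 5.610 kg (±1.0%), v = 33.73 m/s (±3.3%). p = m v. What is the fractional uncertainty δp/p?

p is a product of powers, so relative uncertainties combine in quadrature:
  (1·δm/m)² = (1×0.0100)² = 0.000100;  (1·δv/v)² = (1×0.0330)² = 0.00109
δp/p = √(0.00119) = 0.0345

0.0345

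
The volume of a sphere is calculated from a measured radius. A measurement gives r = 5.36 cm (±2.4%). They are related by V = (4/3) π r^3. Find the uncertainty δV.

Relative error in a monomial: (δV/V)² = Σ (nᵢ · δxᵢ/xᵢ)².
  (3·δr/r)² = (3×0.0240)² = 0.00518
δV/V = √(0.00518) = 0.0720
V = 645 cm^3, so δV = 0.0720 × 645 = 46.4 cm^3.

46.4 cm^3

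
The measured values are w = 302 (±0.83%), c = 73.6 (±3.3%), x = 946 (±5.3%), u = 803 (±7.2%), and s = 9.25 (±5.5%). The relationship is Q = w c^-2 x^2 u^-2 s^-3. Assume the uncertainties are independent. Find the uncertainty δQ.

Q is a product of powers, so relative uncertainties combine in quadrature:
  (1·δw/w)² = (1×0.00830)² = 6.89e-05;  (-2·δc/c)² = (-2×0.0330)² = 0.00436;  (2·δx/x)² = (2×0.0530)² = 0.0112;  (-2·δu/u)² = (-2×0.0720)² = 0.0207;  (-3·δs/s)² = (-3×0.0550)² = 0.0272
δQ/Q = √(0.0636) = 0.252
Q = 9.78e-05, so δQ = 0.252 × 9.78e-05 = 2.47e-05.

2.47e-05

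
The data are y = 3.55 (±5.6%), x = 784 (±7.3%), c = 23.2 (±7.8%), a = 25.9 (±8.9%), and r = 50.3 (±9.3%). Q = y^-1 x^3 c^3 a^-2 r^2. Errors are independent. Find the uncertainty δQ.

2.65e+12

Relative error in a monomial: (δQ/Q)² = Σ (nᵢ · δxᵢ/xᵢ)².
  (-1·δy/y)² = (-1×0.0560)² = 0.00314;  (3·δx/x)² = (3×0.0730)² = 0.0480;  (3·δc/c)² = (3×0.0780)² = 0.0548;  (-2·δa/a)² = (-2×0.0890)² = 0.0317;  (2·δr/r)² = (2×0.0930)² = 0.0346
δQ/Q = √(0.172) = 0.415
Q = 6.39e+12, so δQ = 0.415 × 6.39e+12 = 2.65e+12.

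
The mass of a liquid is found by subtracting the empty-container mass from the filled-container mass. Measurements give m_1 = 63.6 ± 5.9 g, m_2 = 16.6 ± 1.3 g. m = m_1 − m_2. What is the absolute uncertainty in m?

Sums and differences: (δm)² = Σ (cᵢ δxᵢ)².
  (δm_1)² = 34.8;  (δm_2)² = 1.69
δm = √(36.5) = 6.04 g

6.04 g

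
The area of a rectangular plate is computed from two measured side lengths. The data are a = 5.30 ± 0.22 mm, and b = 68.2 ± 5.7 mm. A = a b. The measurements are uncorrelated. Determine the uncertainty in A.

33.7 mm^2

A is a product of powers, so relative uncertainties combine in quadrature:
  (1·δa/a)² = (1×0.0415)² = 0.00172;  (1·δb/b)² = (1×0.0836)² = 0.00699
δA/A = √(0.00871) = 0.0933
A = 361 mm^2, so δA = 0.0933 × 361 = 33.7 mm^2.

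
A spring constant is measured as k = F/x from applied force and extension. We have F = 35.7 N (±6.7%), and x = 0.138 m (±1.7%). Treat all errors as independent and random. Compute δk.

Since k is a product/quotient, work with relative uncertainties:
  (1·δF/F)² = (1×0.0670)² = 0.00449;  (-1·δx/x)² = (-1×0.0170)² = 0.000289
δk/k = √(0.00478) = 0.0691
k = 259 N/m, so δk = 0.0691 × 259 = 17.9 N/m.

17.9 N/m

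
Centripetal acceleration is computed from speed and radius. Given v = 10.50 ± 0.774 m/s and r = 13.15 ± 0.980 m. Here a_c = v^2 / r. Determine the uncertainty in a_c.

For a monomial a_c ∝ v^2, r^-1, fractional errors add in quadrature:
  (2·δv/v)² = (2×0.0737)² = 0.0217;  (-1·δr/r)² = (-1×0.0745)² = 0.00555
δa_c/a_c = √(0.0273) = 0.165
a_c = 8.384 m/s^2, so δa_c = 0.165 × 8.384 = 1.38 m/s^2.

1.38 m/s^2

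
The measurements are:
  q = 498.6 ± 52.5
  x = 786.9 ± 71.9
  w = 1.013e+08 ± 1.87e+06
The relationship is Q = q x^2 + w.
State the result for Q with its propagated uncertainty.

Let p = q·x^2 = 3.087e+08. δp/p = √((1·δq/q)² + (2·δx/x)²) = √(0.0111 + 0.0334) = 0.211, so δp = 6.51e+07.
Q = p + w: δQ = √(δp² + δw²) = √(4.24e+15 + 3.5e+12) = 6.51e+07
Q = 4.1e+08.

(4.100 ± 0.651) × 10^8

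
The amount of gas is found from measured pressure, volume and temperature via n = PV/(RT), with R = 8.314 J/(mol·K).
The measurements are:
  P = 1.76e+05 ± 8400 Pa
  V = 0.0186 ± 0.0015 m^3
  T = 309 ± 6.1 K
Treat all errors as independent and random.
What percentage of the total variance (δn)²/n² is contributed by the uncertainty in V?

70.9%

(δn/n)² = (1·δP/P)² + (1·δV/V)² + (-1·δT/T)²
  P term: (1×0.0477)² = 0.00228
  V term: (1×0.0806)² = 0.00650
  T term: (-1×0.0197)² = 0.000390
Total = 0.00917. Share from V = 0.00650/0.00917 = 0.709.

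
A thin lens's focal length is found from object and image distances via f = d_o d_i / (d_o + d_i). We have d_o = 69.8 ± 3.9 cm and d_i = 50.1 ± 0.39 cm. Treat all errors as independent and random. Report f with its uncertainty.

∂f/∂d_o = (d_i/(d_o+d_i))² = 0.175;  ∂f/∂d_i = (d_o/(d_o+d_i))² = 0.339
δf = √((∂f/∂d_o · δd_o)² + (∂f/∂d_i · δd_i)²) = √(0.464 + 0.0175) = 0.694 cm
f = 29.2 cm.

29.2 ± 0.694 cm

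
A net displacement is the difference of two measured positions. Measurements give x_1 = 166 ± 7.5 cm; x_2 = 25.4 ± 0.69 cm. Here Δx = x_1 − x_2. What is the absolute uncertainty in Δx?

7.53 cm

Δx is a linear combination, so absolute uncertainties add in quadrature:
  (δx_1)² = 56.2;  (δx_2)² = 0.476
δΔx = √(56.7) = 7.53 cm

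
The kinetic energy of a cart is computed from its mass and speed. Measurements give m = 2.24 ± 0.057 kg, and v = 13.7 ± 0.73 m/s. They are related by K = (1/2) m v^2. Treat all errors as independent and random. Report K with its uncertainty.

For a monomial K ∝ m, v^2, fractional errors add in quadrature:
  (1·δm/m)² = (1×0.0254)² = 0.000648;  (2·δv/v)² = (2×0.0533)² = 0.0114
δK/K = √(0.0120) = 0.110
K = 210 J, so δK = 0.110 × 210 = 23.0 J.

210 ± 23.0 J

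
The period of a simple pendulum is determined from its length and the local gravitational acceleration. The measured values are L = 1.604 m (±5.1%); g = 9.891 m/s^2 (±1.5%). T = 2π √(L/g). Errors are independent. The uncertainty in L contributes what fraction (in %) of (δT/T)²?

(δT/T)² = (½·δL/L)² + (−½·δg/g)²
  L term: (0.5×0.0510)² = 0.000650
  g term: (-0.5×0.0150)² = 5.62e-05
Total = 0.000706. Share from L = 0.000650/0.000706 = 0.920.

92.0%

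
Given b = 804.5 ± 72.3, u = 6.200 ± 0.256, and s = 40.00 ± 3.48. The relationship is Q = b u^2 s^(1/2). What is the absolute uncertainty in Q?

Each factor contributes (exponent × relative error)² to (δQ/Q)²:
  (1·δb/b)² = (1×0.0899)² = 0.00808;  (2·δu/u)² = (2×0.0413)² = 0.00682;  (½·δs/s)² = (0.5×0.0870)² = 0.00189
δQ/Q = √(0.0168) = 0.130
Q = 195600, so δQ = 0.130 × 195600 = 25300.

25300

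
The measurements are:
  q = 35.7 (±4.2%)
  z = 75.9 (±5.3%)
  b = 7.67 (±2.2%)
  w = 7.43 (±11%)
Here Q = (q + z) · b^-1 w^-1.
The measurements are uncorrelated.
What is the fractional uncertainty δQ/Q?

Let u = q + z = 112. δu = √(δq² + δz²) = √(2.25 + 16.2) = 4.29, so δu/u = 0.0385.
Q is then a monomial in u, b, w:
δQ/Q = √((δu/u)² + (-1·δb/b)² + (-1·δw/w)²) = √(0.00148 + 0.000484 + 0.0121) = 0.119

0.119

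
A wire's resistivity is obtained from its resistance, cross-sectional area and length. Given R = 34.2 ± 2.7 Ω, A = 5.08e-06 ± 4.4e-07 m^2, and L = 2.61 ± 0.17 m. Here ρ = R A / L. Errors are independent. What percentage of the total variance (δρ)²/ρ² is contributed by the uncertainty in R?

34.7%

(δρ/ρ)² = (1·δR/R)² + (1·δA/A)² + (-1·δL/L)²
  R term: (1×0.0789)² = 0.00623
  A term: (1×0.0866)² = 0.00750
  L term: (-1×0.0651)² = 0.00424
Total = 0.0180. Share from R = 0.00623/0.0180 = 0.347.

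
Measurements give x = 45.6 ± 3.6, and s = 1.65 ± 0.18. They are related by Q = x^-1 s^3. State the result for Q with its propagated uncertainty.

For a monomial Q ∝ x^-1, s^3, fractional errors add in quadrature:
  (-1·δx/x)² = (-1×0.0789)² = 0.00623;  (3·δs/s)² = (3×0.109)² = 0.107
δQ/Q = √(0.113) = 0.337
Q = 0.0985, so δQ = 0.337 × 0.0985 = 0.0332.

0.0985 ± 0.0332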